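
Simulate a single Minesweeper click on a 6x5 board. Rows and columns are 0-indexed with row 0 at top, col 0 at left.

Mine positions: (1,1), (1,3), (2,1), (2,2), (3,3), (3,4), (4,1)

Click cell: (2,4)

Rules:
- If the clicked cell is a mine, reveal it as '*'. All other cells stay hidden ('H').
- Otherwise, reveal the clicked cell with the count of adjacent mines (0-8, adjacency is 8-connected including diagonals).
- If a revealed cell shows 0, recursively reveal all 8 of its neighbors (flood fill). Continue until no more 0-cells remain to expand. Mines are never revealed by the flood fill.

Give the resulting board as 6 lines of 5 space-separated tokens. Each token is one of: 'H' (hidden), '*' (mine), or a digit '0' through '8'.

H H H H H
H H H H H
H H H H 3
H H H H H
H H H H H
H H H H H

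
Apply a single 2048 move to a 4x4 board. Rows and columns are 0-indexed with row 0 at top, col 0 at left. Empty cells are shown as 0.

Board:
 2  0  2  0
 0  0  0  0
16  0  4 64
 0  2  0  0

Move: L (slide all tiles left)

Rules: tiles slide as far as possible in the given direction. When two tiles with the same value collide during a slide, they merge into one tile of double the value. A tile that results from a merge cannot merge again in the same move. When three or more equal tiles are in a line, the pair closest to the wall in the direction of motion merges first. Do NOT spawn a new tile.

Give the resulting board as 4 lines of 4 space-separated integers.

Slide left:
row 0: [2, 0, 2, 0] -> [4, 0, 0, 0]
row 1: [0, 0, 0, 0] -> [0, 0, 0, 0]
row 2: [16, 0, 4, 64] -> [16, 4, 64, 0]
row 3: [0, 2, 0, 0] -> [2, 0, 0, 0]

Answer:  4  0  0  0
 0  0  0  0
16  4 64  0
 2  0  0  0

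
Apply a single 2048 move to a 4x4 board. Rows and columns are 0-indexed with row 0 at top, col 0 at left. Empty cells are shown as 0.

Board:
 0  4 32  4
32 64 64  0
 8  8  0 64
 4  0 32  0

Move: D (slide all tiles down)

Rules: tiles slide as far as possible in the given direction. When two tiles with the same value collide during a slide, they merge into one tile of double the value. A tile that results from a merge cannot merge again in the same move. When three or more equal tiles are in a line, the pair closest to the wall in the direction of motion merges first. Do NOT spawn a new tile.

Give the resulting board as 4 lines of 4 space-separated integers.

Slide down:
col 0: [0, 32, 8, 4] -> [0, 32, 8, 4]
col 1: [4, 64, 8, 0] -> [0, 4, 64, 8]
col 2: [32, 64, 0, 32] -> [0, 32, 64, 32]
col 3: [4, 0, 64, 0] -> [0, 0, 4, 64]

Answer:  0  0  0  0
32  4 32  0
 8 64 64  4
 4  8 32 64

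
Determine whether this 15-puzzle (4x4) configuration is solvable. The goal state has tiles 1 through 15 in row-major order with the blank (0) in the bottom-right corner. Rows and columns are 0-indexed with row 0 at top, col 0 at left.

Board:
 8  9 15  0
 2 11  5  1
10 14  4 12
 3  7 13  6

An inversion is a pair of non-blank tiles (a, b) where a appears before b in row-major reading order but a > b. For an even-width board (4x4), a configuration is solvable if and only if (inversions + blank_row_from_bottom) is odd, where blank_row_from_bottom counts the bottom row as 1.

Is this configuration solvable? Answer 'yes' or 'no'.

Answer: yes

Derivation:
Inversions: 53
Blank is in row 0 (0-indexed from top), which is row 4 counting from the bottom (bottom = 1).
53 + 4 = 57, which is odd, so the puzzle is solvable.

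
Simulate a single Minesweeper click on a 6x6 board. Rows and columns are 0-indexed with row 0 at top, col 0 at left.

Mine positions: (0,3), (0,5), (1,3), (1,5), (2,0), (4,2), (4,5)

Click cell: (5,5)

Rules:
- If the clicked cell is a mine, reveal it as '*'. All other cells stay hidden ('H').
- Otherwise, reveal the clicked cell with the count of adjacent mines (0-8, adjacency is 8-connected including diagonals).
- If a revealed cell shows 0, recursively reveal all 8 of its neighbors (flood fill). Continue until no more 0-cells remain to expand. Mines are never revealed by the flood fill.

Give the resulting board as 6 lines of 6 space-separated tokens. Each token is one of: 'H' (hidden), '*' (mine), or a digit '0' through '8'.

H H H H H H
H H H H H H
H H H H H H
H H H H H H
H H H H H H
H H H H H 1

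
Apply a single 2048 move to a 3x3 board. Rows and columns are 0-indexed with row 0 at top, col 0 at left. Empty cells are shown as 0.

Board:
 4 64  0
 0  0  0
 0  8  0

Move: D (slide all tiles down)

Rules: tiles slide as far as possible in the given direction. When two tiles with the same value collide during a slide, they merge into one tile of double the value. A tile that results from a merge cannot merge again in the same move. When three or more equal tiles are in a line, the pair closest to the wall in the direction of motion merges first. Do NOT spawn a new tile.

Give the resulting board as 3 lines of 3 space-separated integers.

Answer:  0  0  0
 0 64  0
 4  8  0

Derivation:
Slide down:
col 0: [4, 0, 0] -> [0, 0, 4]
col 1: [64, 0, 8] -> [0, 64, 8]
col 2: [0, 0, 0] -> [0, 0, 0]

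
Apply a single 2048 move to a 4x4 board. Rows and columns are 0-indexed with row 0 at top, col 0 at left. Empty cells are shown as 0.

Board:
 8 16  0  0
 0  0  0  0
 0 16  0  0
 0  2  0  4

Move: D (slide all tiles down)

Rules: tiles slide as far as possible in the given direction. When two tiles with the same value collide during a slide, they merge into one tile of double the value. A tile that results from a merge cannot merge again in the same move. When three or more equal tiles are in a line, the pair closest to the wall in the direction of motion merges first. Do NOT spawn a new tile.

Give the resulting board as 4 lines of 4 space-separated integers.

Answer:  0  0  0  0
 0  0  0  0
 0 32  0  0
 8  2  0  4

Derivation:
Slide down:
col 0: [8, 0, 0, 0] -> [0, 0, 0, 8]
col 1: [16, 0, 16, 2] -> [0, 0, 32, 2]
col 2: [0, 0, 0, 0] -> [0, 0, 0, 0]
col 3: [0, 0, 0, 4] -> [0, 0, 0, 4]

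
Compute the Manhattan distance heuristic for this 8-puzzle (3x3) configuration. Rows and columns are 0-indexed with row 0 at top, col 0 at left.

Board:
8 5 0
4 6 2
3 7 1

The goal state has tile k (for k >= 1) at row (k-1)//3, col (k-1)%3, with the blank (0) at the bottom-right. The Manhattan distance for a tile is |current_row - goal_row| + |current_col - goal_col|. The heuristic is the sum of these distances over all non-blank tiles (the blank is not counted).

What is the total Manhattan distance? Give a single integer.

Tile 8: at (0,0), goal (2,1), distance |0-2|+|0-1| = 3
Tile 5: at (0,1), goal (1,1), distance |0-1|+|1-1| = 1
Tile 4: at (1,0), goal (1,0), distance |1-1|+|0-0| = 0
Tile 6: at (1,1), goal (1,2), distance |1-1|+|1-2| = 1
Tile 2: at (1,2), goal (0,1), distance |1-0|+|2-1| = 2
Tile 3: at (2,0), goal (0,2), distance |2-0|+|0-2| = 4
Tile 7: at (2,1), goal (2,0), distance |2-2|+|1-0| = 1
Tile 1: at (2,2), goal (0,0), distance |2-0|+|2-0| = 4
Sum: 3 + 1 + 0 + 1 + 2 + 4 + 1 + 4 = 16

Answer: 16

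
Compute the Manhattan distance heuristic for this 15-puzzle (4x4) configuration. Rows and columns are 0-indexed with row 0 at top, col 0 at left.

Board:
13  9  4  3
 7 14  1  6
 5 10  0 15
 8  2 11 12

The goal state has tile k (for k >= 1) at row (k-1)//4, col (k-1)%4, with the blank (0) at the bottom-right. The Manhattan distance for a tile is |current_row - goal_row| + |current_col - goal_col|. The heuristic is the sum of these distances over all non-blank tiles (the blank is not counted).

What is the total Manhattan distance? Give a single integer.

Answer: 30

Derivation:
Tile 13: at (0,0), goal (3,0), distance |0-3|+|0-0| = 3
Tile 9: at (0,1), goal (2,0), distance |0-2|+|1-0| = 3
Tile 4: at (0,2), goal (0,3), distance |0-0|+|2-3| = 1
Tile 3: at (0,3), goal (0,2), distance |0-0|+|3-2| = 1
Tile 7: at (1,0), goal (1,2), distance |1-1|+|0-2| = 2
Tile 14: at (1,1), goal (3,1), distance |1-3|+|1-1| = 2
Tile 1: at (1,2), goal (0,0), distance |1-0|+|2-0| = 3
Tile 6: at (1,3), goal (1,1), distance |1-1|+|3-1| = 2
Tile 5: at (2,0), goal (1,0), distance |2-1|+|0-0| = 1
Tile 10: at (2,1), goal (2,1), distance |2-2|+|1-1| = 0
Tile 15: at (2,3), goal (3,2), distance |2-3|+|3-2| = 2
Tile 8: at (3,0), goal (1,3), distance |3-1|+|0-3| = 5
Tile 2: at (3,1), goal (0,1), distance |3-0|+|1-1| = 3
Tile 11: at (3,2), goal (2,2), distance |3-2|+|2-2| = 1
Tile 12: at (3,3), goal (2,3), distance |3-2|+|3-3| = 1
Sum: 3 + 3 + 1 + 1 + 2 + 2 + 3 + 2 + 1 + 0 + 2 + 5 + 3 + 1 + 1 = 30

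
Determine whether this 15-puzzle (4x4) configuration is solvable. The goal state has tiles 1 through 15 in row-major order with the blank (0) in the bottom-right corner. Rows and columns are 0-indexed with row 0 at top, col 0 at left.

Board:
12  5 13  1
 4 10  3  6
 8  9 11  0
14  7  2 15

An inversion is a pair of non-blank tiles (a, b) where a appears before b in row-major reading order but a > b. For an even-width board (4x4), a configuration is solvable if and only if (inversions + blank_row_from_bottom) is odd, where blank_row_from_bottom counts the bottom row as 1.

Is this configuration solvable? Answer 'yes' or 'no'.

Answer: no

Derivation:
Inversions: 44
Blank is in row 2 (0-indexed from top), which is row 2 counting from the bottom (bottom = 1).
44 + 2 = 46, which is even, so the puzzle is not solvable.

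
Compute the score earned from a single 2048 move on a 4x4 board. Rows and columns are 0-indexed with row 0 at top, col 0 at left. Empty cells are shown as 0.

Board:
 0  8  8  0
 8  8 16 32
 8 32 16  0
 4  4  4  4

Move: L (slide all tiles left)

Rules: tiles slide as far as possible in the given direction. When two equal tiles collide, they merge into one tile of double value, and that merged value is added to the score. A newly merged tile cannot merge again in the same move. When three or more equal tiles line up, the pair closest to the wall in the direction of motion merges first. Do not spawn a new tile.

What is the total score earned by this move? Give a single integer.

Slide left:
row 0: [0, 8, 8, 0] -> [16, 0, 0, 0]  score +16 (running 16)
row 1: [8, 8, 16, 32] -> [16, 16, 32, 0]  score +16 (running 32)
row 2: [8, 32, 16, 0] -> [8, 32, 16, 0]  score +0 (running 32)
row 3: [4, 4, 4, 4] -> [8, 8, 0, 0]  score +16 (running 48)
Board after move:
16  0  0  0
16 16 32  0
 8 32 16  0
 8  8  0  0

Answer: 48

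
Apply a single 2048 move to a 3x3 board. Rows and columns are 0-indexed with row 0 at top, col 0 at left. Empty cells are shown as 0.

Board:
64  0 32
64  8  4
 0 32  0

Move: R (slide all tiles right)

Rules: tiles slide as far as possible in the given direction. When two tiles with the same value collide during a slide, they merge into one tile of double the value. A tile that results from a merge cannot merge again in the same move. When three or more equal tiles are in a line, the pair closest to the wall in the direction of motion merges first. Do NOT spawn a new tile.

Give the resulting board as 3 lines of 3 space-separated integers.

Slide right:
row 0: [64, 0, 32] -> [0, 64, 32]
row 1: [64, 8, 4] -> [64, 8, 4]
row 2: [0, 32, 0] -> [0, 0, 32]

Answer:  0 64 32
64  8  4
 0  0 32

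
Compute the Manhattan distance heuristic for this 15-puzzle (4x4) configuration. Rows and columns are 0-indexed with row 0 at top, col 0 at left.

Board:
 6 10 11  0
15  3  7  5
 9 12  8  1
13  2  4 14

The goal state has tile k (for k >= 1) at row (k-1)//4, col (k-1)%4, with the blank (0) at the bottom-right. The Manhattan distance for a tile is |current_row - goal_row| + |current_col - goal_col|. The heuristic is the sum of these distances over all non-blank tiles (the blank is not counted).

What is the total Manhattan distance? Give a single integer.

Answer: 33

Derivation:
Tile 6: at (0,0), goal (1,1), distance |0-1|+|0-1| = 2
Tile 10: at (0,1), goal (2,1), distance |0-2|+|1-1| = 2
Tile 11: at (0,2), goal (2,2), distance |0-2|+|2-2| = 2
Tile 15: at (1,0), goal (3,2), distance |1-3|+|0-2| = 4
Tile 3: at (1,1), goal (0,2), distance |1-0|+|1-2| = 2
Tile 7: at (1,2), goal (1,2), distance |1-1|+|2-2| = 0
Tile 5: at (1,3), goal (1,0), distance |1-1|+|3-0| = 3
Tile 9: at (2,0), goal (2,0), distance |2-2|+|0-0| = 0
Tile 12: at (2,1), goal (2,3), distance |2-2|+|1-3| = 2
Tile 8: at (2,2), goal (1,3), distance |2-1|+|2-3| = 2
Tile 1: at (2,3), goal (0,0), distance |2-0|+|3-0| = 5
Tile 13: at (3,0), goal (3,0), distance |3-3|+|0-0| = 0
Tile 2: at (3,1), goal (0,1), distance |3-0|+|1-1| = 3
Tile 4: at (3,2), goal (0,3), distance |3-0|+|2-3| = 4
Tile 14: at (3,3), goal (3,1), distance |3-3|+|3-1| = 2
Sum: 2 + 2 + 2 + 4 + 2 + 0 + 3 + 0 + 2 + 2 + 5 + 0 + 3 + 4 + 2 = 33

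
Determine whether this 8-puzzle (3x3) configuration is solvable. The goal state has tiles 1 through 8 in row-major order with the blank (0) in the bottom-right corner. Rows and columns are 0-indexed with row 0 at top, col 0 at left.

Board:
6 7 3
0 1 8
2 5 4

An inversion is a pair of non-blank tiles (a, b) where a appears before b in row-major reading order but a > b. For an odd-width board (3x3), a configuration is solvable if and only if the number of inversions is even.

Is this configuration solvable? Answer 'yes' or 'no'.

Answer: yes

Derivation:
Inversions (pairs i<j in row-major order where tile[i] > tile[j] > 0): 16
16 is even, so the puzzle is solvable.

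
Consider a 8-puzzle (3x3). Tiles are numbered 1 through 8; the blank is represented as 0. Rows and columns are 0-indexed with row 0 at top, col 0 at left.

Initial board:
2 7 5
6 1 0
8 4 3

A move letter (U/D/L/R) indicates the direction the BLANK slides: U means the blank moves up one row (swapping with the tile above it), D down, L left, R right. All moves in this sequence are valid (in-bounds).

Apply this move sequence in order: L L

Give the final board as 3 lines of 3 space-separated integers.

After move 1 (L):
2 7 5
6 0 1
8 4 3

After move 2 (L):
2 7 5
0 6 1
8 4 3

Answer: 2 7 5
0 6 1
8 4 3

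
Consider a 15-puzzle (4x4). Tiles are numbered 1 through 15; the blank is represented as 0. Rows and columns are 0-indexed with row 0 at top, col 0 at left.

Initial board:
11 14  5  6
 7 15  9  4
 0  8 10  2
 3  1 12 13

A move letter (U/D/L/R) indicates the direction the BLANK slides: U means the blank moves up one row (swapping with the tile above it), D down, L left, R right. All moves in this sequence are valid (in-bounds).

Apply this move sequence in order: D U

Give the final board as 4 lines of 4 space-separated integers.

Answer: 11 14  5  6
 7 15  9  4
 0  8 10  2
 3  1 12 13

Derivation:
After move 1 (D):
11 14  5  6
 7 15  9  4
 3  8 10  2
 0  1 12 13

After move 2 (U):
11 14  5  6
 7 15  9  4
 0  8 10  2
 3  1 12 13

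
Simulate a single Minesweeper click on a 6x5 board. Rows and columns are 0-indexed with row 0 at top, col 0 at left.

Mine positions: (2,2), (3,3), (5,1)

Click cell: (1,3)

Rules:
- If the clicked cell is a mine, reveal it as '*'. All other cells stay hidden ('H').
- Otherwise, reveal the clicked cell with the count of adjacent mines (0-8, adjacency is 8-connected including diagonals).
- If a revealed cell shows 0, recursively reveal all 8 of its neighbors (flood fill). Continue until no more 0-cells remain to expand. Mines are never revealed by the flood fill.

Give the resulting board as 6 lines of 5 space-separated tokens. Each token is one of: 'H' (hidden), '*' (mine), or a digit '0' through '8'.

H H H H H
H H H 1 H
H H H H H
H H H H H
H H H H H
H H H H H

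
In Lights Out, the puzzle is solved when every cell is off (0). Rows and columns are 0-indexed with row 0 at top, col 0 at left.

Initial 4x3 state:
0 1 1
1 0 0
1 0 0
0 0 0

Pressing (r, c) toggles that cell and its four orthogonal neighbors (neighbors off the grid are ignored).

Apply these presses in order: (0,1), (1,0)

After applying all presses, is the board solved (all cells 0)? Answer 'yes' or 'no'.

After press 1 at (0,1):
1 0 0
1 1 0
1 0 0
0 0 0

After press 2 at (1,0):
0 0 0
0 0 0
0 0 0
0 0 0

Lights still on: 0

Answer: yes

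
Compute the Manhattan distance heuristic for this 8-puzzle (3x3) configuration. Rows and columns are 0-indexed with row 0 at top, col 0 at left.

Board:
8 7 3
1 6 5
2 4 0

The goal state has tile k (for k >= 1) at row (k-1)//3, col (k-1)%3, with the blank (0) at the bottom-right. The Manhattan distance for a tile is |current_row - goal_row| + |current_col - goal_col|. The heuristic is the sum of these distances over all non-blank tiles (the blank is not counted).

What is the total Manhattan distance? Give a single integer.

Tile 8: (0,0)->(2,1) = 3
Tile 7: (0,1)->(2,0) = 3
Tile 3: (0,2)->(0,2) = 0
Tile 1: (1,0)->(0,0) = 1
Tile 6: (1,1)->(1,2) = 1
Tile 5: (1,2)->(1,1) = 1
Tile 2: (2,0)->(0,1) = 3
Tile 4: (2,1)->(1,0) = 2
Sum: 3 + 3 + 0 + 1 + 1 + 1 + 3 + 2 = 14

Answer: 14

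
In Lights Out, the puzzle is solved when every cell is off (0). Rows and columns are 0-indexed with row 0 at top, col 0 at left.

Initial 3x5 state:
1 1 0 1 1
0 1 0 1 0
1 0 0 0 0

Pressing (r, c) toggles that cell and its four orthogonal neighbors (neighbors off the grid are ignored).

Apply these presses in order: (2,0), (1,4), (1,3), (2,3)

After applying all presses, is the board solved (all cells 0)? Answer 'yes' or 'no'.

Answer: no

Derivation:
After press 1 at (2,0):
1 1 0 1 1
1 1 0 1 0
0 1 0 0 0

After press 2 at (1,4):
1 1 0 1 0
1 1 0 0 1
0 1 0 0 1

After press 3 at (1,3):
1 1 0 0 0
1 1 1 1 0
0 1 0 1 1

After press 4 at (2,3):
1 1 0 0 0
1 1 1 0 0
0 1 1 0 0

Lights still on: 7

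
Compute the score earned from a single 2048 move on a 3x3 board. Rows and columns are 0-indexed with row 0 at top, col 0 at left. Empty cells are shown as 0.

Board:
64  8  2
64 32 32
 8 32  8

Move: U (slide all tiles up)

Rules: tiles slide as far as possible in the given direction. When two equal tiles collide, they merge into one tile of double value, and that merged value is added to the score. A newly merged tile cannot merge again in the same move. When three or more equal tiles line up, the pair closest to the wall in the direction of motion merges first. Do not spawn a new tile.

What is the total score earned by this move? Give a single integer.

Slide up:
col 0: [64, 64, 8] -> [128, 8, 0]  score +128 (running 128)
col 1: [8, 32, 32] -> [8, 64, 0]  score +64 (running 192)
col 2: [2, 32, 8] -> [2, 32, 8]  score +0 (running 192)
Board after move:
128   8   2
  8  64  32
  0   0   8

Answer: 192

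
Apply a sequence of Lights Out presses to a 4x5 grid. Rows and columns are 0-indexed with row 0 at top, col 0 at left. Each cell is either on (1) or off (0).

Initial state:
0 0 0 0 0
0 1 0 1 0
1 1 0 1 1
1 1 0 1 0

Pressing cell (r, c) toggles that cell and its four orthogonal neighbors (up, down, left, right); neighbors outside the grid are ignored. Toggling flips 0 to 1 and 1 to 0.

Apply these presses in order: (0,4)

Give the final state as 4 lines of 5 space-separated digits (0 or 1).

After press 1 at (0,4):
0 0 0 1 1
0 1 0 1 1
1 1 0 1 1
1 1 0 1 0

Answer: 0 0 0 1 1
0 1 0 1 1
1 1 0 1 1
1 1 0 1 0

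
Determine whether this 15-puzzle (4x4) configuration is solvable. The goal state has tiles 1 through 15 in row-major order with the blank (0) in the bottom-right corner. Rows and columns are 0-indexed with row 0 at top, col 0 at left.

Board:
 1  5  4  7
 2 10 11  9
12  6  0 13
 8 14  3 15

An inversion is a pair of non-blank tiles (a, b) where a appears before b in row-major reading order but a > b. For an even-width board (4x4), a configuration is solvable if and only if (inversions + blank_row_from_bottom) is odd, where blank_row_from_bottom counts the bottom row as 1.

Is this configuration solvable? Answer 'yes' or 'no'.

Inversions: 27
Blank is in row 2 (0-indexed from top), which is row 2 counting from the bottom (bottom = 1).
27 + 2 = 29, which is odd, so the puzzle is solvable.

Answer: yes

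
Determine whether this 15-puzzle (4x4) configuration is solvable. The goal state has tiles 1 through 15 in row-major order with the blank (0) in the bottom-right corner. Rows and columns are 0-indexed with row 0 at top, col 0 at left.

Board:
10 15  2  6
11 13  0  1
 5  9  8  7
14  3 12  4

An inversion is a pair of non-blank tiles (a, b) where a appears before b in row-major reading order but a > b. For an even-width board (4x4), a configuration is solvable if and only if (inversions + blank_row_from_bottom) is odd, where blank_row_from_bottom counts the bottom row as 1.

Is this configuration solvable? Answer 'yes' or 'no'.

Answer: no

Derivation:
Inversions: 57
Blank is in row 1 (0-indexed from top), which is row 3 counting from the bottom (bottom = 1).
57 + 3 = 60, which is even, so the puzzle is not solvable.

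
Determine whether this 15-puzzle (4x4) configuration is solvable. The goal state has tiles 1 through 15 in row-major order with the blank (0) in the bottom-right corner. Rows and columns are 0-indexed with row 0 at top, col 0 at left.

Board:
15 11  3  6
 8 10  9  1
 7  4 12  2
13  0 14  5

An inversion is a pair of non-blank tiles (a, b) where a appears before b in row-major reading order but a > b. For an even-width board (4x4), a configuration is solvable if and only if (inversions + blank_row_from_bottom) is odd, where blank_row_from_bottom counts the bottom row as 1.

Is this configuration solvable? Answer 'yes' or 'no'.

Answer: yes

Derivation:
Inversions: 54
Blank is in row 3 (0-indexed from top), which is row 1 counting from the bottom (bottom = 1).
54 + 1 = 55, which is odd, so the puzzle is solvable.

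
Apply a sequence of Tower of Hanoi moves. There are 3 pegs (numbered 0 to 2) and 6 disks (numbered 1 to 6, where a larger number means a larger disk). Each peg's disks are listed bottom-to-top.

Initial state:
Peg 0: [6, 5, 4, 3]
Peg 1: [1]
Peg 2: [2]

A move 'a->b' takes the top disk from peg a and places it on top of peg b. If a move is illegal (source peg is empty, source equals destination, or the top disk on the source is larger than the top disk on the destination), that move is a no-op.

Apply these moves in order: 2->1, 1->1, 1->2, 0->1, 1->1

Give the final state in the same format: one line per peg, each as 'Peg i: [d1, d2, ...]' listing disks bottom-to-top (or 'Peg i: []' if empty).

After move 1 (2->1):
Peg 0: [6, 5, 4, 3]
Peg 1: [1]
Peg 2: [2]

After move 2 (1->1):
Peg 0: [6, 5, 4, 3]
Peg 1: [1]
Peg 2: [2]

After move 3 (1->2):
Peg 0: [6, 5, 4, 3]
Peg 1: []
Peg 2: [2, 1]

After move 4 (0->1):
Peg 0: [6, 5, 4]
Peg 1: [3]
Peg 2: [2, 1]

After move 5 (1->1):
Peg 0: [6, 5, 4]
Peg 1: [3]
Peg 2: [2, 1]

Answer: Peg 0: [6, 5, 4]
Peg 1: [3]
Peg 2: [2, 1]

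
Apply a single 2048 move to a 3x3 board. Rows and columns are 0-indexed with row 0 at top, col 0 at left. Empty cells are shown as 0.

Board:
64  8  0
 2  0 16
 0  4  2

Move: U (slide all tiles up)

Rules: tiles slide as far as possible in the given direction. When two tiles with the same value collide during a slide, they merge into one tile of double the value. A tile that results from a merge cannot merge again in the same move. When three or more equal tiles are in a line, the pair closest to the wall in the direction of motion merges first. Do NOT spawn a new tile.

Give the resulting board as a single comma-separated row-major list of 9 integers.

Slide up:
col 0: [64, 2, 0] -> [64, 2, 0]
col 1: [8, 0, 4] -> [8, 4, 0]
col 2: [0, 16, 2] -> [16, 2, 0]

Answer: 64, 8, 16, 2, 4, 2, 0, 0, 0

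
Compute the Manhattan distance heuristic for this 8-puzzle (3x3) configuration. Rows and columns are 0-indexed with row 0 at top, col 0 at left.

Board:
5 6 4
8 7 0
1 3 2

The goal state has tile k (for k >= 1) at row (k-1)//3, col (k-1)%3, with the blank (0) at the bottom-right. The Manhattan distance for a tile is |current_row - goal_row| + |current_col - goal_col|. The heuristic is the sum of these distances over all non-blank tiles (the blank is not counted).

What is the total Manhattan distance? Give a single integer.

Tile 5: at (0,0), goal (1,1), distance |0-1|+|0-1| = 2
Tile 6: at (0,1), goal (1,2), distance |0-1|+|1-2| = 2
Tile 4: at (0,2), goal (1,0), distance |0-1|+|2-0| = 3
Tile 8: at (1,0), goal (2,1), distance |1-2|+|0-1| = 2
Tile 7: at (1,1), goal (2,0), distance |1-2|+|1-0| = 2
Tile 1: at (2,0), goal (0,0), distance |2-0|+|0-0| = 2
Tile 3: at (2,1), goal (0,2), distance |2-0|+|1-2| = 3
Tile 2: at (2,2), goal (0,1), distance |2-0|+|2-1| = 3
Sum: 2 + 2 + 3 + 2 + 2 + 2 + 3 + 3 = 19

Answer: 19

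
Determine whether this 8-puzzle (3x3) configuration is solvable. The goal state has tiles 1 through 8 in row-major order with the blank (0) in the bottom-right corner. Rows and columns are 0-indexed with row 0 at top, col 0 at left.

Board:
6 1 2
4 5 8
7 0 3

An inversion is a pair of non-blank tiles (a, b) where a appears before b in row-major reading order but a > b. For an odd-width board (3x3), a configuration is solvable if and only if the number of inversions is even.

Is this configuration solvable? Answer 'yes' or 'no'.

Answer: yes

Derivation:
Inversions (pairs i<j in row-major order where tile[i] > tile[j] > 0): 10
10 is even, so the puzzle is solvable.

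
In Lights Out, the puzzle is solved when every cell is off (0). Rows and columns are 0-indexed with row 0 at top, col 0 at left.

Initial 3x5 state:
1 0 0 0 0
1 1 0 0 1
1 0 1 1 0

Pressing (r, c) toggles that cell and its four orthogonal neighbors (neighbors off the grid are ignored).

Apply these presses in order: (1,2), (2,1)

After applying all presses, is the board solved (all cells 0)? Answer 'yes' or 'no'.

After press 1 at (1,2):
1 0 1 0 0
1 0 1 1 1
1 0 0 1 0

After press 2 at (2,1):
1 0 1 0 0
1 1 1 1 1
0 1 1 1 0

Lights still on: 10

Answer: no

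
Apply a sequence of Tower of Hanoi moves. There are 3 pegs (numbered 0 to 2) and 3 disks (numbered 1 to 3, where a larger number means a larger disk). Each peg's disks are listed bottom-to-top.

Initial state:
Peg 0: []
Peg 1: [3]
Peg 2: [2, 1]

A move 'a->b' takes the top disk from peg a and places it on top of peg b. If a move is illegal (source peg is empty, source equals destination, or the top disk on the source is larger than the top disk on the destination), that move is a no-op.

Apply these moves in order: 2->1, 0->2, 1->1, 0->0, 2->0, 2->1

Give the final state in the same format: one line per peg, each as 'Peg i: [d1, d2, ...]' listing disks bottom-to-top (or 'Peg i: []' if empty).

After move 1 (2->1):
Peg 0: []
Peg 1: [3, 1]
Peg 2: [2]

After move 2 (0->2):
Peg 0: []
Peg 1: [3, 1]
Peg 2: [2]

After move 3 (1->1):
Peg 0: []
Peg 1: [3, 1]
Peg 2: [2]

After move 4 (0->0):
Peg 0: []
Peg 1: [3, 1]
Peg 2: [2]

After move 5 (2->0):
Peg 0: [2]
Peg 1: [3, 1]
Peg 2: []

After move 6 (2->1):
Peg 0: [2]
Peg 1: [3, 1]
Peg 2: []

Answer: Peg 0: [2]
Peg 1: [3, 1]
Peg 2: []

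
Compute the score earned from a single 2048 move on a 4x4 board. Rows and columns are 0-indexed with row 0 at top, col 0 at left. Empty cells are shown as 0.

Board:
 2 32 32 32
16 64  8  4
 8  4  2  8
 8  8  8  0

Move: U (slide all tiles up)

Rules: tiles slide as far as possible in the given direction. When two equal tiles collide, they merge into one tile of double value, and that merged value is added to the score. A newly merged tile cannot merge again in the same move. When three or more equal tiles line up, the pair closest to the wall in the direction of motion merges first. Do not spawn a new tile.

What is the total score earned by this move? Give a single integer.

Slide up:
col 0: [2, 16, 8, 8] -> [2, 16, 16, 0]  score +16 (running 16)
col 1: [32, 64, 4, 8] -> [32, 64, 4, 8]  score +0 (running 16)
col 2: [32, 8, 2, 8] -> [32, 8, 2, 8]  score +0 (running 16)
col 3: [32, 4, 8, 0] -> [32, 4, 8, 0]  score +0 (running 16)
Board after move:
 2 32 32 32
16 64  8  4
16  4  2  8
 0  8  8  0

Answer: 16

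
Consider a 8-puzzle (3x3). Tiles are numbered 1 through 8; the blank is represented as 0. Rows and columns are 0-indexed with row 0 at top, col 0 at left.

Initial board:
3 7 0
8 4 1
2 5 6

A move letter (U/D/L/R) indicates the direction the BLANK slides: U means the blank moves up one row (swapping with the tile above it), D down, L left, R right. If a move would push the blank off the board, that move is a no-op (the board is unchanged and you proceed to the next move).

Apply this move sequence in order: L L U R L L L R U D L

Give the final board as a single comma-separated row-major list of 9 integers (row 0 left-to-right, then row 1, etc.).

After move 1 (L):
3 0 7
8 4 1
2 5 6

After move 2 (L):
0 3 7
8 4 1
2 5 6

After move 3 (U):
0 3 7
8 4 1
2 5 6

After move 4 (R):
3 0 7
8 4 1
2 5 6

After move 5 (L):
0 3 7
8 4 1
2 5 6

After move 6 (L):
0 3 7
8 4 1
2 5 6

After move 7 (L):
0 3 7
8 4 1
2 5 6

After move 8 (R):
3 0 7
8 4 1
2 5 6

After move 9 (U):
3 0 7
8 4 1
2 5 6

After move 10 (D):
3 4 7
8 0 1
2 5 6

After move 11 (L):
3 4 7
0 8 1
2 5 6

Answer: 3, 4, 7, 0, 8, 1, 2, 5, 6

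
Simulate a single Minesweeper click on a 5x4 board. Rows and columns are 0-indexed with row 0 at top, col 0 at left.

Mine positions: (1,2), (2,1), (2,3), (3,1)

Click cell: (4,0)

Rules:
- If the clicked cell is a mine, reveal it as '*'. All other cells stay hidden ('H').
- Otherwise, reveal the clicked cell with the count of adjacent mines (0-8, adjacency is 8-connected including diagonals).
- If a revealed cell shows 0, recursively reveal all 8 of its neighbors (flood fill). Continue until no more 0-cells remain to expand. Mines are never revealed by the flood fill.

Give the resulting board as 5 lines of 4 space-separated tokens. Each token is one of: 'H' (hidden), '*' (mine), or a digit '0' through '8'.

H H H H
H H H H
H H H H
H H H H
1 H H H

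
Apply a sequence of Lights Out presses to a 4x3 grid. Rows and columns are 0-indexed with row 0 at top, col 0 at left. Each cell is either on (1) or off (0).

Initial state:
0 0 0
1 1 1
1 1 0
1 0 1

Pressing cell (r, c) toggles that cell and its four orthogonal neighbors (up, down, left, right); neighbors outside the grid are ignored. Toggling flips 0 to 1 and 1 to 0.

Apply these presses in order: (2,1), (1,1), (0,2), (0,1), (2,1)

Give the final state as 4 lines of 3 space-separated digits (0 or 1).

Answer: 1 1 0
0 1 1
1 0 0
1 0 1

Derivation:
After press 1 at (2,1):
0 0 0
1 0 1
0 0 1
1 1 1

After press 2 at (1,1):
0 1 0
0 1 0
0 1 1
1 1 1

After press 3 at (0,2):
0 0 1
0 1 1
0 1 1
1 1 1

After press 4 at (0,1):
1 1 0
0 0 1
0 1 1
1 1 1

After press 5 at (2,1):
1 1 0
0 1 1
1 0 0
1 0 1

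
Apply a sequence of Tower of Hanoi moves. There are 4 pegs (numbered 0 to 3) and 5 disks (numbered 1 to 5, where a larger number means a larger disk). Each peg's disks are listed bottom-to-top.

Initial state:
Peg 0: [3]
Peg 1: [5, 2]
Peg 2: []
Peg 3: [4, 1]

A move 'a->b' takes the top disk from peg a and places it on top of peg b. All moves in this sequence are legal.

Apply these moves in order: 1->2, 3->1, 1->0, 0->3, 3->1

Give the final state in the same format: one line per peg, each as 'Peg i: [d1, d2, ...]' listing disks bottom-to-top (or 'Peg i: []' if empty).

After move 1 (1->2):
Peg 0: [3]
Peg 1: [5]
Peg 2: [2]
Peg 3: [4, 1]

After move 2 (3->1):
Peg 0: [3]
Peg 1: [5, 1]
Peg 2: [2]
Peg 3: [4]

After move 3 (1->0):
Peg 0: [3, 1]
Peg 1: [5]
Peg 2: [2]
Peg 3: [4]

After move 4 (0->3):
Peg 0: [3]
Peg 1: [5]
Peg 2: [2]
Peg 3: [4, 1]

After move 5 (3->1):
Peg 0: [3]
Peg 1: [5, 1]
Peg 2: [2]
Peg 3: [4]

Answer: Peg 0: [3]
Peg 1: [5, 1]
Peg 2: [2]
Peg 3: [4]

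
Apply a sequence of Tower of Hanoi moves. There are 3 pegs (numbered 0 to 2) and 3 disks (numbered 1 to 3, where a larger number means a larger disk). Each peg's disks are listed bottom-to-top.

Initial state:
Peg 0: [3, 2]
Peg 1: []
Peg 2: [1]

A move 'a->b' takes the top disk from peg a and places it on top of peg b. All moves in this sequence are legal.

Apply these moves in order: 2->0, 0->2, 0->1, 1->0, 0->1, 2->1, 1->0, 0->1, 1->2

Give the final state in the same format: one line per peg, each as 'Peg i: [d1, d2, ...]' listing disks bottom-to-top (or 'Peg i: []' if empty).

After move 1 (2->0):
Peg 0: [3, 2, 1]
Peg 1: []
Peg 2: []

After move 2 (0->2):
Peg 0: [3, 2]
Peg 1: []
Peg 2: [1]

After move 3 (0->1):
Peg 0: [3]
Peg 1: [2]
Peg 2: [1]

After move 4 (1->0):
Peg 0: [3, 2]
Peg 1: []
Peg 2: [1]

After move 5 (0->1):
Peg 0: [3]
Peg 1: [2]
Peg 2: [1]

After move 6 (2->1):
Peg 0: [3]
Peg 1: [2, 1]
Peg 2: []

After move 7 (1->0):
Peg 0: [3, 1]
Peg 1: [2]
Peg 2: []

After move 8 (0->1):
Peg 0: [3]
Peg 1: [2, 1]
Peg 2: []

After move 9 (1->2):
Peg 0: [3]
Peg 1: [2]
Peg 2: [1]

Answer: Peg 0: [3]
Peg 1: [2]
Peg 2: [1]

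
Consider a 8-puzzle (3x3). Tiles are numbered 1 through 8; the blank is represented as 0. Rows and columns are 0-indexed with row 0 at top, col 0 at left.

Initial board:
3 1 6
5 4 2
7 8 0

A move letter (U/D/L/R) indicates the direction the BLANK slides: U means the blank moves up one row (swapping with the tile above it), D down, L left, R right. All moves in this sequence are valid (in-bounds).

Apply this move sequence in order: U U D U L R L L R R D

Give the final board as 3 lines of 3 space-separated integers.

After move 1 (U):
3 1 6
5 4 0
7 8 2

After move 2 (U):
3 1 0
5 4 6
7 8 2

After move 3 (D):
3 1 6
5 4 0
7 8 2

After move 4 (U):
3 1 0
5 4 6
7 8 2

After move 5 (L):
3 0 1
5 4 6
7 8 2

After move 6 (R):
3 1 0
5 4 6
7 8 2

After move 7 (L):
3 0 1
5 4 6
7 8 2

After move 8 (L):
0 3 1
5 4 6
7 8 2

After move 9 (R):
3 0 1
5 4 6
7 8 2

After move 10 (R):
3 1 0
5 4 6
7 8 2

After move 11 (D):
3 1 6
5 4 0
7 8 2

Answer: 3 1 6
5 4 0
7 8 2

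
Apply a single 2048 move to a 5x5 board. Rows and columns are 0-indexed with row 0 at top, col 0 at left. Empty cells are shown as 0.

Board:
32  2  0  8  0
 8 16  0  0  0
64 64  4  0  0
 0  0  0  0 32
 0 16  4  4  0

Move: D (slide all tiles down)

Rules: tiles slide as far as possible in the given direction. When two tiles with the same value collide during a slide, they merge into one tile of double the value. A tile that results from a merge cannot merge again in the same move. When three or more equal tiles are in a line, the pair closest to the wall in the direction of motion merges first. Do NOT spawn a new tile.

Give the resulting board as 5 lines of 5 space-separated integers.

Slide down:
col 0: [32, 8, 64, 0, 0] -> [0, 0, 32, 8, 64]
col 1: [2, 16, 64, 0, 16] -> [0, 2, 16, 64, 16]
col 2: [0, 0, 4, 0, 4] -> [0, 0, 0, 0, 8]
col 3: [8, 0, 0, 0, 4] -> [0, 0, 0, 8, 4]
col 4: [0, 0, 0, 32, 0] -> [0, 0, 0, 0, 32]

Answer:  0  0  0  0  0
 0  2  0  0  0
32 16  0  0  0
 8 64  0  8  0
64 16  8  4 32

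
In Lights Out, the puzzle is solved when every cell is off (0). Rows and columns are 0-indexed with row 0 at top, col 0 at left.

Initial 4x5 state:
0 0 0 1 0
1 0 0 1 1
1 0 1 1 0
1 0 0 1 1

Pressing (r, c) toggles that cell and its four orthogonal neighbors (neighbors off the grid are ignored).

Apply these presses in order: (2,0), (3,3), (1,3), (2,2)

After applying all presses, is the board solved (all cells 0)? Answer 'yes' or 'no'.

After press 1 at (2,0):
0 0 0 1 0
0 0 0 1 1
0 1 1 1 0
0 0 0 1 1

After press 2 at (3,3):
0 0 0 1 0
0 0 0 1 1
0 1 1 0 0
0 0 1 0 0

After press 3 at (1,3):
0 0 0 0 0
0 0 1 0 0
0 1 1 1 0
0 0 1 0 0

After press 4 at (2,2):
0 0 0 0 0
0 0 0 0 0
0 0 0 0 0
0 0 0 0 0

Lights still on: 0

Answer: yes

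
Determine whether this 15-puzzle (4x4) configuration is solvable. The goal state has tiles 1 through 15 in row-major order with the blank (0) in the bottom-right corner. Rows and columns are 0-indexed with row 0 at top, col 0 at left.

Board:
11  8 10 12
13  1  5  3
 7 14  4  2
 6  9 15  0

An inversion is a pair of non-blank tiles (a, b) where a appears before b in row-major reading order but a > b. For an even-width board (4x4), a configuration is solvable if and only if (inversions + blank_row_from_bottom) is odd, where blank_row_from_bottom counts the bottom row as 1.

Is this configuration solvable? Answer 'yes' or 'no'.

Answer: no

Derivation:
Inversions: 53
Blank is in row 3 (0-indexed from top), which is row 1 counting from the bottom (bottom = 1).
53 + 1 = 54, which is even, so the puzzle is not solvable.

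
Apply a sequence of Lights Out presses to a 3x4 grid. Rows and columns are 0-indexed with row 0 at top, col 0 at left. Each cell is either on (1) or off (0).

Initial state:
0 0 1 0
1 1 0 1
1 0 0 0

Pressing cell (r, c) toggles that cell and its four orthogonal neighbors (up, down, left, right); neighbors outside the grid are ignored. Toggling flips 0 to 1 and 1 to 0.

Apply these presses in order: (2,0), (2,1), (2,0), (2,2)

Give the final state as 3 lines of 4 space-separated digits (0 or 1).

After press 1 at (2,0):
0 0 1 0
0 1 0 1
0 1 0 0

After press 2 at (2,1):
0 0 1 0
0 0 0 1
1 0 1 0

After press 3 at (2,0):
0 0 1 0
1 0 0 1
0 1 1 0

After press 4 at (2,2):
0 0 1 0
1 0 1 1
0 0 0 1

Answer: 0 0 1 0
1 0 1 1
0 0 0 1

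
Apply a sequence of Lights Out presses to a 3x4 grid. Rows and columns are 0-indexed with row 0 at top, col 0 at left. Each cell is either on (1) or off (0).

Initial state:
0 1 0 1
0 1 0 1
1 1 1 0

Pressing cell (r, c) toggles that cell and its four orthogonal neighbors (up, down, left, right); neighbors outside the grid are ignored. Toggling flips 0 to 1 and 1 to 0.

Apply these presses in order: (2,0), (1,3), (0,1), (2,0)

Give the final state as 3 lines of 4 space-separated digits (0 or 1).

Answer: 1 0 1 0
0 0 1 0
1 1 1 1

Derivation:
After press 1 at (2,0):
0 1 0 1
1 1 0 1
0 0 1 0

After press 2 at (1,3):
0 1 0 0
1 1 1 0
0 0 1 1

After press 3 at (0,1):
1 0 1 0
1 0 1 0
0 0 1 1

After press 4 at (2,0):
1 0 1 0
0 0 1 0
1 1 1 1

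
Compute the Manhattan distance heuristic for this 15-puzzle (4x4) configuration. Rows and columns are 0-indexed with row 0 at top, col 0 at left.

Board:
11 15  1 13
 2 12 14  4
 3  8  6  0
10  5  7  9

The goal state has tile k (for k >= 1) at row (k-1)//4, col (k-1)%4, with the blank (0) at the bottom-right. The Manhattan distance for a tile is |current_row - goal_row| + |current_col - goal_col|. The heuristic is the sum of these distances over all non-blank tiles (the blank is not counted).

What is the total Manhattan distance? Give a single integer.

Answer: 45

Derivation:
Tile 11: (0,0)->(2,2) = 4
Tile 15: (0,1)->(3,2) = 4
Tile 1: (0,2)->(0,0) = 2
Tile 13: (0,3)->(3,0) = 6
Tile 2: (1,0)->(0,1) = 2
Tile 12: (1,1)->(2,3) = 3
Tile 14: (1,2)->(3,1) = 3
Tile 4: (1,3)->(0,3) = 1
Tile 3: (2,0)->(0,2) = 4
Tile 8: (2,1)->(1,3) = 3
Tile 6: (2,2)->(1,1) = 2
Tile 10: (3,0)->(2,1) = 2
Tile 5: (3,1)->(1,0) = 3
Tile 7: (3,2)->(1,2) = 2
Tile 9: (3,3)->(2,0) = 4
Sum: 4 + 4 + 2 + 6 + 2 + 3 + 3 + 1 + 4 + 3 + 2 + 2 + 3 + 2 + 4 = 45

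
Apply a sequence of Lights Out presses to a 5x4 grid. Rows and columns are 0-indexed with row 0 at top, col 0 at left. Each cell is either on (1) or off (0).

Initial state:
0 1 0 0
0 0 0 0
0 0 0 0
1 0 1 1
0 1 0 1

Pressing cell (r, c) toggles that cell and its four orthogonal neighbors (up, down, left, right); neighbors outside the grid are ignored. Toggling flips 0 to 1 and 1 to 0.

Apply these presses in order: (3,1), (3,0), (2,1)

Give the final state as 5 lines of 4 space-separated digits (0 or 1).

Answer: 0 1 0 0
0 1 0 0
0 0 1 0
1 1 0 1
1 0 0 1

Derivation:
After press 1 at (3,1):
0 1 0 0
0 0 0 0
0 1 0 0
0 1 0 1
0 0 0 1

After press 2 at (3,0):
0 1 0 0
0 0 0 0
1 1 0 0
1 0 0 1
1 0 0 1

After press 3 at (2,1):
0 1 0 0
0 1 0 0
0 0 1 0
1 1 0 1
1 0 0 1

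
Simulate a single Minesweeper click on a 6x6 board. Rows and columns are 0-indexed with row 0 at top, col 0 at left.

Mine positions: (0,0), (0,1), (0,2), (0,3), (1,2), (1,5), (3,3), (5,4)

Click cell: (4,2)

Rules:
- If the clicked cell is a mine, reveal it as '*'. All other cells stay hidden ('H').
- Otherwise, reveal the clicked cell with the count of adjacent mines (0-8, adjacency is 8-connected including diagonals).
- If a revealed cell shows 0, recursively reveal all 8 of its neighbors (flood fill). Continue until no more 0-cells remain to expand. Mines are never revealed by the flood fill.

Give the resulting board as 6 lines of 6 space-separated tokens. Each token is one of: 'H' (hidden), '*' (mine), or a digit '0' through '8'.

H H H H H H
H H H H H H
H H H H H H
H H H H H H
H H 1 H H H
H H H H H H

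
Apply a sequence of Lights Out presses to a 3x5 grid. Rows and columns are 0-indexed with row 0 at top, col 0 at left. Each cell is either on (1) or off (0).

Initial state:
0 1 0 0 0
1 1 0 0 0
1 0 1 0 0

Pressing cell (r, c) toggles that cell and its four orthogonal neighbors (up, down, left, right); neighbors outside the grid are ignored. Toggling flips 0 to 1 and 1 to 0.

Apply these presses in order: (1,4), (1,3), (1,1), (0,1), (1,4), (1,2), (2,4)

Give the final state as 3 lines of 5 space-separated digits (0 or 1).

Answer: 1 1 0 1 0
0 0 1 0 0
1 1 0 0 1

Derivation:
After press 1 at (1,4):
0 1 0 0 1
1 1 0 1 1
1 0 1 0 1

After press 2 at (1,3):
0 1 0 1 1
1 1 1 0 0
1 0 1 1 1

After press 3 at (1,1):
0 0 0 1 1
0 0 0 0 0
1 1 1 1 1

After press 4 at (0,1):
1 1 1 1 1
0 1 0 0 0
1 1 1 1 1

After press 5 at (1,4):
1 1 1 1 0
0 1 0 1 1
1 1 1 1 0

After press 6 at (1,2):
1 1 0 1 0
0 0 1 0 1
1 1 0 1 0

After press 7 at (2,4):
1 1 0 1 0
0 0 1 0 0
1 1 0 0 1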